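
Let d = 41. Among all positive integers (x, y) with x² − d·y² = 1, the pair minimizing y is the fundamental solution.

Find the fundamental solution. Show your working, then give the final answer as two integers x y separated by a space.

[6; 2,2,12] for √41; ℓ=3 ⇒ convergent index 5
step 0: (6, 1)  from 6·(1,0) + (0,1)
step 1: (13, 2)  from 2·(6,1) + (1,0)
step 2: (32, 5)  from 2·(13,2) + (6,1)
step 3: (397, 62)  from 12·(32,5) + (13,2)
step 4: (826, 129)  from 2·(397,62) + (32,5)
step 5: (2049, 320)  from 2·(826,129) + (397,62)
fundamental: x₁=2049, y₁=320  (since 4198401 − 41·102400 = 1)

2049 320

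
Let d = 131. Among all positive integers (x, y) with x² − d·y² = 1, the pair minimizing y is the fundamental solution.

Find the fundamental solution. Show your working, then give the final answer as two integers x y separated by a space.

10610 927

√131 = [11; 2,4,11,4,2,22, …], period ℓ=6 (even) → k=5
a_0=11:  p_0=11·1+0=11,  q_0=11·0+1=1
a_1=2:  p_1=2·11+1=23,  q_1=2·1+0=2
…
a_3=11:  p_3=11·103+23=1156,  q_3=11·9+2=101
a_4=4:  p_4=4·1156+103=4727,  q_4=4·101+9=413
a_5=2:  p_5=2·4727+1156=10610,  q_5=2·413+101=927
→ (10610, 927).  Check: 10610²=112572100, 131·927²=112572099, difference 1.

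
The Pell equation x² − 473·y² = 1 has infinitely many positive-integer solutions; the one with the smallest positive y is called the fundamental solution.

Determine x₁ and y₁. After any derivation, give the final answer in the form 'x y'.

87 4

[21; 1,2,1,42] for √473; ℓ=4 ⇒ convergent index 3
i=0: a=21 ⇒ p=21, q=1
…
i=2: a=2 ⇒ p=65, q=3
i=3: a=1 ⇒ p=87, q=4
fundamental: x₁=87, y₁=4  (since 7569 − 473·16 = 1)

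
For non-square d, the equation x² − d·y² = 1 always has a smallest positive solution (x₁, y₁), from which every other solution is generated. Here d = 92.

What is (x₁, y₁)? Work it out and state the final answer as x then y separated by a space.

1151 120

d=92: √d = [9; 1,1,2,4,2,1,1,18] (ℓ=8, even), read p_7/q_7
step 0: (9, 1)  from 9·(1,0) + (0,1)
…
step 3: (48, 5)  from 2·(19,2) + (10,1)
…
step 6: (681, 71)  from 1·(470,49) + (211,22)
step 7: (1151, 120)  from 1·(681,71) + (470,49)
fundamental: x₁=1151, y₁=120  (since 1324801 − 92·14400 = 1)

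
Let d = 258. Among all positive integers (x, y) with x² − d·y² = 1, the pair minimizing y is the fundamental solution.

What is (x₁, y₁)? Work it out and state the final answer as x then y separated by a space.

257 16

√258 = [16; 16,32, …], period ℓ=2 (even) → k=1
i=0: a=16 ⇒ p=16, q=1
i=1: a=16 ⇒ p=257, q=16
(x₁, y₁) = (257, 16);  257² − 258·16² = 1 ✓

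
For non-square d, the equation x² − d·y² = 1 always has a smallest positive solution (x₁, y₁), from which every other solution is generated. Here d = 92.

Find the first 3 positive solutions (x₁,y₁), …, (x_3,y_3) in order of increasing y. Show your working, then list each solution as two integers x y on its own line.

d=92: √d = [9; 1,1,2,4,2,1,1,18] (ℓ=8, even), read p_7/q_7
a_0=9:  p_0=9·1+0=9,  q_0=9·0+1=1
…
a_6=1:  p_6=1·470+211=681,  q_6=1·49+22=71
a_7=1:  p_7=1·681+470=1151,  q_7=1·71+49=120
fundamental: x₁=1151, y₁=120  (since 1324801 − 92·14400 = 1)
(x_2, y_2) = (1151·1151 + 92·120·120, 1151·120 + 120·1151) = (2649601, 276240)
(x_3, y_3) = (1151·2649601 + 92·120·276240, 1151·276240 + 120·2649601) = (6099380351, 635904360)

1151 120
2649601 276240
6099380351 635904360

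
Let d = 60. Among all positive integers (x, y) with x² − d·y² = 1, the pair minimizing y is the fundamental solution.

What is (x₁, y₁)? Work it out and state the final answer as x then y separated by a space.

d=60: √d = [7; 1,2,1,14] (ℓ=4, even), read p_3/q_3
i=0: a=7 ⇒ p=7, q=1
i=1: a=1 ⇒ p=8, q=1
i=2: a=2 ⇒ p=23, q=3
i=3: a=1 ⇒ p=31, q=4
→ (31, 4).  Check: 31²=961, 60·4²=960, difference 1.

31 4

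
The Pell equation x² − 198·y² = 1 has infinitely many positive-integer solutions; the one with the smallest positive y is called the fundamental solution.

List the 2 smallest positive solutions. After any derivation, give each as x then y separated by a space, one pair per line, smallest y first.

197 14
77617 5516

√198 → a₀=14, period (14,28); ℓ=2 even so k=1
step 0: (14, 1)  from 14·(1,0) + (0,1)
step 1: (197, 14)  from 14·(14,1) + (1,0)
fundamental: x₁=197, y₁=14  (since 38809 − 198·196 = 1)
k=2:  x_2 = 197·197+198·14·14 = 77617,  y_2 = 197·14+14·197 = 5516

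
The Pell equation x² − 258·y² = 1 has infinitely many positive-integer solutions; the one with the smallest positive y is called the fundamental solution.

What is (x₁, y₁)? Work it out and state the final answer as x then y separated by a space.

√258 → a₀=16, period (16,32); ℓ=2 even so k=1
step 0: (16, 1)  from 16·(1,0) + (0,1)
step 1: (257, 16)  from 16·(16,1) + (1,0)
→ (257, 16).  Check: 257²=66049, 258·16²=66048, difference 1.

257 16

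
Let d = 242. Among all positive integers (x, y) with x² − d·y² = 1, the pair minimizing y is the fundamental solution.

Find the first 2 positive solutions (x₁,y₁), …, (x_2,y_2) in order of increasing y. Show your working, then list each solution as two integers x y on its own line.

√242 = [15; 1,1,3,1,14,1,3,1,1,30, …], period ℓ=10 (even) → k=9
k=0  a_k=15  p_k/q_k = 15/1
k=1  a_k=1  p_k/q_k = 16/1
k=2  a_k=1  p_k/q_k = 31/2
k=3  a_k=3  p_k/q_k = 109/7
…
k=5  a_k=14  p_k/q_k = 2069/133
…
k=7  a_k=3  p_k/q_k = 8696/559
k=8  a_k=1  p_k/q_k = 10905/701
k=9  a_k=1  p_k/q_k = 19601/1260
(x₁, y₁) = (19601, 1260);  19601² − 242·1260² = 1 ✓
k=2:  x_2 = 19601·19601+242·1260·1260 = 768398401,  y_2 = 19601·1260+1260·19601 = 49394520

19601 1260
768398401 49394520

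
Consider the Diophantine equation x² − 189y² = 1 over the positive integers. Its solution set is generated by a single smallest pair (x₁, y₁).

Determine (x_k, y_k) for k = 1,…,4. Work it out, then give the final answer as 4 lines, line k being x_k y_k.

55 4
6049 440
665335 48396
73180801 5323120

[13; 1,2,1,26] for √189; ℓ=4 ⇒ convergent index 3
step 0: (13, 1)  from 13·(1,0) + (0,1)
step 1: (14, 1)  from 1·(13,1) + (1,0)
step 2: (41, 3)  from 2·(14,1) + (13,1)
step 3: (55, 4)  from 1·(41,3) + (14,1)
→ (55, 4).  Check: 55²=3025, 189·4²=3024, difference 1.
(55+4√189)^2 = 6049 + 440√189
(55+4√189)^3 = 665335 + 48396√189
(55+4√189)^4 = 73180801 + 5323120√189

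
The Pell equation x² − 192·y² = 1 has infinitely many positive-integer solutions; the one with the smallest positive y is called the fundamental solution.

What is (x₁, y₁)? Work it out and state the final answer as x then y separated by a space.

√192 → a₀=13, period (1,5,1,26); ℓ=4 even so k=3
a_0=13:  p_0=13·1+0=13,  q_0=13·0+1=1
a_1=1:  p_1=1·13+1=14,  q_1=1·1+0=1
a_2=5:  p_2=5·14+13=83,  q_2=5·1+1=6
a_3=1:  p_3=1·83+14=97,  q_3=1·6+1=7
(x₁, y₁) = (97, 7);  97² − 192·7² = 1 ✓

97 7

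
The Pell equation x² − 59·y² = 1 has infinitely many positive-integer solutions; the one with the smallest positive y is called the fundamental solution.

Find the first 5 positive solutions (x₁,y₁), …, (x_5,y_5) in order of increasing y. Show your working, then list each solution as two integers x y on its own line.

530 69
561799 73140
595506410 77528331
631236232801 82179957720
669109811262650 87110677654869

d=59: √d = [7; 1,2,7,2,1,14] (ℓ=6, even), read p_5/q_5
i=0: a=7 ⇒ p=7, q=1
i=1: a=1 ⇒ p=8, q=1
i=2: a=2 ⇒ p=23, q=3
i=3: a=7 ⇒ p=169, q=22
i=4: a=2 ⇒ p=361, q=47
i=5: a=1 ⇒ p=530, q=69
→ (530, 69).  Check: 530²=280900, 59·69²=280899, difference 1.
n=2: (530,69)∘(530,69) = (530·530+59·69·69, 530·69+69·530) = (561799,73140)
n=3: (561799,73140)∘(530,69) = (530·561799+59·69·73140, 530·73140+69·561799) = (595506410,77528331)
n=4: (595506410,77528331)∘(530,69) = (530·595506410+59·69·77528331, 530·77528331+69·595506410) = (631236232801,82179957720)
n=5: (631236232801,82179957720)∘(530,69) = (530·631236232801+59·69·82179957720, 530·82179957720+69·631236232801) = (669109811262650,87110677654869)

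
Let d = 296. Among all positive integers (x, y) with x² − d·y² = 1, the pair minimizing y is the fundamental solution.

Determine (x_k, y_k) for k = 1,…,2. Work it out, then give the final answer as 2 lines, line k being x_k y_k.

√296 = [17; 4,1,7,1,4,34, …], period ℓ=6 (even) → k=5
k=0  a_k=17  p_k/q_k = 17/1
…
k=2  a_k=1  p_k/q_k = 86/5
k=3  a_k=7  p_k/q_k = 671/39
k=4  a_k=1  p_k/q_k = 757/44
k=5  a_k=4  p_k/q_k = 3699/215
(x₁, y₁) = (3699, 215);  3699² − 296·215² = 1 ✓
(x_2, y_2) = (3699·3699 + 296·215·215, 3699·215 + 215·3699) = (27365201, 1590570)

3699 215
27365201 1590570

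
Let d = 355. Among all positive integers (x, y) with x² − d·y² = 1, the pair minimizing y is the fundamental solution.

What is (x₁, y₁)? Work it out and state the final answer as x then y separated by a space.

[18; 1,5,3,3,1,6,1,3,3,5,1,36] for √355; ℓ=12 ⇒ convergent index 11
i=0: a=18 ⇒ p=18, q=1
…
i=2: a=5 ⇒ p=113, q=6
…
i=4: a=3 ⇒ p=1187, q=63
i=5: a=1 ⇒ p=1545, q=82
i=6: a=6 ⇒ p=10457, q=555
i=7: a=1 ⇒ p=12002, q=637
i=8: a=3 ⇒ p=46463, q=2466
i=9: a=3 ⇒ p=151391, q=8035
i=10: a=5 ⇒ p=803418, q=42641
i=11: a=1 ⇒ p=954809, q=50676
fundamental: x₁=954809, y₁=50676  (since 911660226481 − 355·2568056976 = 1)

954809 50676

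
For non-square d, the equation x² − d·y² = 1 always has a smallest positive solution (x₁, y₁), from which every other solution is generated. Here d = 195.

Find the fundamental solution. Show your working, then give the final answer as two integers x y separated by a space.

√195 → a₀=13, period (1,26); ℓ=2 even so k=1
k=0  a_k=13  p_k/q_k = 13/1
k=1  a_k=1  p_k/q_k = 14/1
fundamental: x₁=14, y₁=1  (since 196 − 195·1 = 1)

14 1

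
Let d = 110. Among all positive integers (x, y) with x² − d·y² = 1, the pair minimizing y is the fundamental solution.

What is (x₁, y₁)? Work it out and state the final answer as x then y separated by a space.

√110 = [10; 2,20, …], period ℓ=2 (even) → k=1
a_0=10:  p_0=10·1+0=10,  q_0=10·0+1=1
a_1=2:  p_1=2·10+1=21,  q_1=2·1+0=2
(x₁, y₁) = (21, 2);  21² − 110·2² = 1 ✓

21 2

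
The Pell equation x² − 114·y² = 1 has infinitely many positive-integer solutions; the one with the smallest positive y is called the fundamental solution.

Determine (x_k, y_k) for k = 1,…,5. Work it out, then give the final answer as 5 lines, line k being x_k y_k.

√114 = [10; 1,2,10,2,1,20, …], period ℓ=6 (even) → k=5
a_0=10:  p_0=10·1+0=10,  q_0=10·0+1=1
…
a_2=2:  p_2=2·11+10=32,  q_2=2·1+1=3
a_3=10:  p_3=10·32+11=331,  q_3=10·3+1=31
a_4=2:  p_4=2·331+32=694,  q_4=2·31+3=65
a_5=1:  p_5=1·694+331=1025,  q_5=1·65+31=96
(x₁, y₁) = (1025, 96);  1025² − 114·96² = 1 ✓
(1025+96√114)^2 = 2101249 + 196800√114
(1025+96√114)^3 = 4307559425 + 403439904√114
(1025+96√114)^4 = 8830494720001 + 827051606400√114
(1025+96√114)^5 = 18102509868442625 + 1695455389680096√114

1025 96
2101249 196800
4307559425 403439904
8830494720001 827051606400
18102509868442625 1695455389680096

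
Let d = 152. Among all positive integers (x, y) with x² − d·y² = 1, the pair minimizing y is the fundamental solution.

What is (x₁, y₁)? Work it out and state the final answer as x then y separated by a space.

37 3

√152 = [12; 3,24, …], period ℓ=2 (even) → k=1
i=0: a=12 ⇒ p=12, q=1
i=1: a=3 ⇒ p=37, q=3
(x₁, y₁) = (37, 3);  37² − 152·3² = 1 ✓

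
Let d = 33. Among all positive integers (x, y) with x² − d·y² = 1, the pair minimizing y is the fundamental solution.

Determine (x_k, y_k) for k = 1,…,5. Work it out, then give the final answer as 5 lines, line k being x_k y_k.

23 4
1057 184
48599 8460
2234497 388976
102738263 17884436

[5; 1,2,1,10] for √33; ℓ=4 ⇒ convergent index 3
a_0=5:  p_0=5·1+0=5,  q_0=5·0+1=1
a_1=1:  p_1=1·5+1=6,  q_1=1·1+0=1
a_2=2:  p_2=2·6+5=17,  q_2=2·1+1=3
a_3=1:  p_3=1·17+6=23,  q_3=1·3+1=4
fundamental: x₁=23, y₁=4  (since 529 − 33·16 = 1)
n=2: (23,4)∘(23,4) = (23·23+33·4·4, 23·4+4·23) = (1057,184)
n=3: (1057,184)∘(23,4) = (23·1057+33·4·184, 23·184+4·1057) = (48599,8460)
n=4: (48599,8460)∘(23,4) = (23·48599+33·4·8460, 23·8460+4·48599) = (2234497,388976)
n=5: (2234497,388976)∘(23,4) = (23·2234497+33·4·388976, 23·388976+4·2234497) = (102738263,17884436)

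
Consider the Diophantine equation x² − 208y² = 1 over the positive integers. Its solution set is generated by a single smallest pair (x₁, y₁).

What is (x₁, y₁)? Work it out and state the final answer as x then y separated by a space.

√208 → a₀=14, period (2,2,1,2,2,28); ℓ=6 even so k=5
i=0: a=14 ⇒ p=14, q=1
i=1: a=2 ⇒ p=29, q=2
i=2: a=2 ⇒ p=72, q=5
i=3: a=1 ⇒ p=101, q=7
i=4: a=2 ⇒ p=274, q=19
i=5: a=2 ⇒ p=649, q=45
→ (649, 45).  Check: 649²=421201, 208·45²=421200, difference 1.

649 45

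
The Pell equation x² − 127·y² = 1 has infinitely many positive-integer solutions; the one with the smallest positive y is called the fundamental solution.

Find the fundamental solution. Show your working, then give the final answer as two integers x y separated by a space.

√127 → a₀=11, period (3,1,2,2,7,11,7,2,2,1,3,22); ℓ=12 even so k=11
k=0  a_k=11  p_k/q_k = 11/1
…
k=3  a_k=2  p_k/q_k = 124/11
…
k=5  a_k=7  p_k/q_k = 2175/193
k=6  a_k=11  p_k/q_k = 24218/2149
…
k=9  a_k=2  p_k/q_k = 906941/80478
k=10  a_k=1  p_k/q_k = 1274561/113099
k=11  a_k=3  p_k/q_k = 4730624/419775
fundamental: x₁=4730624, y₁=419775  (since 22378803429376 − 127·176211050625 = 1)

4730624 419775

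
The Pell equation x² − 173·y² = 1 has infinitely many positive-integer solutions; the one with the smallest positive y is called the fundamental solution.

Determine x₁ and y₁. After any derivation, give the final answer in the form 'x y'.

[13; 6,1,1,6,26] for √173; ℓ=5 ⇒ convergent index 9
i=0: a=13 ⇒ p=13, q=1
…
i=5: a=26 ⇒ p=29239, q=2223
…
i=8: a=1 ⇒ p=382343, q=29069
i=9: a=6 ⇒ p=2499849, q=190060
(x₁, y₁) = (2499849, 190060);  2499849² − 173·190060² = 1 ✓

2499849 190060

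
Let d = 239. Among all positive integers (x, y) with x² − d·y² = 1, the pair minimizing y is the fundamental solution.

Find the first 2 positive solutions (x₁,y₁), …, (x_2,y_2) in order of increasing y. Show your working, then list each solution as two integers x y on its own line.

d=239: √d = [15; 2,5,1,2,4,15,4,2,1,5,2,30] (ℓ=12, even), read p_11/q_11
i=0: a=15 ⇒ p=15, q=1
…
i=2: a=5 ⇒ p=170, q=11
…
i=6: a=15 ⇒ p=37907, q=2452
…
i=8: a=2 ⇒ p=346141, q=22390
…
i=10: a=5 ⇒ p=2847431, q=184185
i=11: a=2 ⇒ p=6195120, q=400729
→ (6195120, 400729).  Check: 6195120²=38379511814400, 239·400729²=38379511814399, difference 1.
n=2: (6195120,400729)∘(6195120,400729) = (6195120·6195120+239·400729·400729, 6195120·400729+400729·6195120) = (76759023628799,4965128484960)

6195120 400729
76759023628799 4965128484960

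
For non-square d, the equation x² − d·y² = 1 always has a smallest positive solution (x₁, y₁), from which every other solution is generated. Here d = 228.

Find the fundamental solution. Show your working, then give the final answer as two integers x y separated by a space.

151 10

√228 → a₀=15, period (10,30); ℓ=2 even so k=1
k=0  a_k=15  p_k/q_k = 15/1
k=1  a_k=10  p_k/q_k = 151/10
(x₁, y₁) = (151, 10);  151² − 228·10² = 1 ✓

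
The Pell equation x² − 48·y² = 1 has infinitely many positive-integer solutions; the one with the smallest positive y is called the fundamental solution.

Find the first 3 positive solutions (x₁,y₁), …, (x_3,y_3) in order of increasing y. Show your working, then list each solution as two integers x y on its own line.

7 1
97 14
1351 195

√48 → a₀=6, period (1,12); ℓ=2 even so k=1
k=0  a_k=6  p_k/q_k = 6/1
k=1  a_k=1  p_k/q_k = 7/1
(x₁, y₁) = (7, 1);  7² − 48·1² = 1 ✓
k=2:  x_2 = 7·7+48·1·1 = 97,  y_2 = 7·1+1·7 = 14
k=3:  x_3 = 7·97+48·1·14 = 1351,  y_3 = 7·14+1·97 = 195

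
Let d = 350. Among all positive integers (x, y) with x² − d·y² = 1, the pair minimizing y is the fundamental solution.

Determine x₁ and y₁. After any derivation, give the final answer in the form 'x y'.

449 24

[18; 1,2,2,2,1,36] for √350; ℓ=6 ⇒ convergent index 5
i=0: a=18 ⇒ p=18, q=1
…
i=4: a=2 ⇒ p=318, q=17
i=5: a=1 ⇒ p=449, q=24
→ (449, 24).  Check: 449²=201601, 350·24²=201600, difference 1.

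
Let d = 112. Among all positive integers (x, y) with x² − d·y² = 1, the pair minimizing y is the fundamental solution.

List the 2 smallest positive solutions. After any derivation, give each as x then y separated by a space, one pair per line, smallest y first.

127 12
32257 3048

√112 → a₀=10, period (1,1,2,1,1,20); ℓ=6 even so k=5
a_0=10:  p_0=10·1+0=10,  q_0=10·0+1=1
…
a_4=1:  p_4=1·53+21=74,  q_4=1·5+2=7
a_5=1:  p_5=1·74+53=127,  q_5=1·7+5=12
(x₁, y₁) = (127, 12);  127² − 112·12² = 1 ✓
(x_2, y_2) = (127·127 + 112·12·12, 127·12 + 12·127) = (32257, 3048)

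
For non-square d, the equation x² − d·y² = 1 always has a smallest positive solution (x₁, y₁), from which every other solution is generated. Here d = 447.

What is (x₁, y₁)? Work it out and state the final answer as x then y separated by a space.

[21; 7,42] for √447; ℓ=2 ⇒ convergent index 1
k=0  a_k=21  p_k/q_k = 21/1
k=1  a_k=7  p_k/q_k = 148/7
→ (148, 7).  Check: 148²=21904, 447·7²=21903, difference 1.

148 7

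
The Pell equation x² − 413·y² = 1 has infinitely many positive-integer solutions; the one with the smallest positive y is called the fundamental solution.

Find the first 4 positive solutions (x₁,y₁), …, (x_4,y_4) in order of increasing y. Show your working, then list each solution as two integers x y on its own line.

√413 → a₀=20, period (3,9,1,4,1,9,3,40); ℓ=8 even so k=7
k=0  a_k=20  p_k/q_k = 20/1
k=1  a_k=3  p_k/q_k = 61/3
k=2  a_k=9  p_k/q_k = 569/28
k=3  a_k=1  p_k/q_k = 630/31
…
k=6  a_k=9  p_k/q_k = 36560/1799
k=7  a_k=3  p_k/q_k = 113399/5580
(x₁, y₁) = (113399, 5580);  113399² − 413·5580² = 1 ✓
(113399+5580√413)^2 = 25718666401 + 1265532840√413
(113399+5580√413)^3 = 5832942102300599 + 287020317040740√413
(113399+5580√413)^4 = 1322899602891852585601 + 65095633862940217680√413

113399 5580
25718666401 1265532840
5832942102300599 287020317040740
1322899602891852585601 65095633862940217680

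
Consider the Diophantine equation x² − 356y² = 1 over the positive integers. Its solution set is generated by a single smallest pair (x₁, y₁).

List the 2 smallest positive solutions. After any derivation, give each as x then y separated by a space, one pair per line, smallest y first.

[18; 1,6,1,1,2,…,6,1,36] for √356; ℓ=14 ⇒ convergent index 13
a_0=18:  p_0=18·1+0=18,  q_0=18·0+1=1
…
a_2=6:  p_2=6·19+18=132,  q_2=6·1+1=7
a_3=1:  p_3=1·132+19=151,  q_3=1·7+1=8
…
a_11=1:  p_11=1·37868+28151=66019,  q_11=1·2007+1492=3499
a_12=6:  p_12=6·66019+37868=433982,  q_12=6·3499+2007=23001
a_13=1:  p_13=1·433982+66019=500001,  q_13=1·23001+3499=26500
fundamental: x₁=500001, y₁=26500  (since 250001000001 − 356·702250000 = 1)
(x_2, y_2) = (500001·500001 + 356·26500·26500, 500001·26500 + 26500·500001) = (500002000001, 26500053000)

500001 26500
500002000001 26500053000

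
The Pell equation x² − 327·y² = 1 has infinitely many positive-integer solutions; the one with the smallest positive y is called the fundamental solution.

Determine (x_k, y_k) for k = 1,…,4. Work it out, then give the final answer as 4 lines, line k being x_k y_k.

217 12
94177 5208
40872601 2260260
17738614657 980947632

d=327: √d = [18; 12,36] (ℓ=2, even), read p_1/q_1
k=0  a_k=18  p_k/q_k = 18/1
k=1  a_k=12  p_k/q_k = 217/12
fundamental: x₁=217, y₁=12  (since 47089 − 327·144 = 1)
k=2:  x_2 = 217·217+327·12·12 = 94177,  y_2 = 217·12+12·217 = 5208
k=3:  x_3 = 217·94177+327·12·5208 = 40872601,  y_3 = 217·5208+12·94177 = 2260260
k=4:  x_4 = 217·40872601+327·12·2260260 = 17738614657,  y_4 = 217·2260260+12·40872601 = 980947632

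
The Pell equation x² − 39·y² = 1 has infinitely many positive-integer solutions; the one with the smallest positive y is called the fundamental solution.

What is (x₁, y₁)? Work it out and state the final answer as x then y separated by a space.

25 4

√39 = [6; 4,12, …], period ℓ=2 (even) → k=1
k=0  a_k=6  p_k/q_k = 6/1
k=1  a_k=4  p_k/q_k = 25/4
fundamental: x₁=25, y₁=4  (since 625 − 39·16 = 1)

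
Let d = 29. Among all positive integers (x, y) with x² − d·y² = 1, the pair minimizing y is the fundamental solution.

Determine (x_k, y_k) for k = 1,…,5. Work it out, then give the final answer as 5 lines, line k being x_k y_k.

d=29: √d = [5; 2,1,1,2,10] (ℓ=5, odd), read p_9/q_9
k=0  a_k=5  p_k/q_k = 5/1
k=1  a_k=2  p_k/q_k = 11/2
k=2  a_k=1  p_k/q_k = 16/3
k=3  a_k=1  p_k/q_k = 27/5
…
k=5  a_k=10  p_k/q_k = 727/135
k=6  a_k=2  p_k/q_k = 1524/283
k=7  a_k=1  p_k/q_k = 2251/418
k=8  a_k=1  p_k/q_k = 3775/701
k=9  a_k=2  p_k/q_k = 9801/1820
→ (9801, 1820).  Check: 9801²=96059601, 29·1820²=96059600, difference 1.
n=2: (9801,1820)∘(9801,1820) = (9801·9801+29·1820·1820, 9801·1820+1820·9801) = (192119201,35675640)
n=3: (192119201,35675640)∘(9801,1820) = (9801·192119201+29·1820·35675640, 9801·35675640+1820·192119201) = (3765920568201,699313893460)
n=4: (3765920568201,699313893460)∘(9801,1820) = (9801·3765920568201+29·1820·699313893460, 9801·699313893460+1820·3765920568201) = (73819574785756801,13707950903927280)
n=5: (73819574785756801,13707950903927280)∘(9801,1820) = (9801·73819574785756801+29·1820·13707950903927280, 9801·13707950903927280+1820·73819574785756801) = (1447011301184484245001,268703252919468649100)

9801 1820
192119201 35675640
3765920568201 699313893460
73819574785756801 13707950903927280
1447011301184484245001 268703252919468649100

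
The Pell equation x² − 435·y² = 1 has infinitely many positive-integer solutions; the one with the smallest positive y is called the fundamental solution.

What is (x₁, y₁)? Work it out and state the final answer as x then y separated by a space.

146 7

√435 → a₀=20, period (1,5,1,40); ℓ=4 even so k=3
i=0: a=20 ⇒ p=20, q=1
i=1: a=1 ⇒ p=21, q=1
i=2: a=5 ⇒ p=125, q=6
i=3: a=1 ⇒ p=146, q=7
fundamental: x₁=146, y₁=7  (since 21316 − 435·49 = 1)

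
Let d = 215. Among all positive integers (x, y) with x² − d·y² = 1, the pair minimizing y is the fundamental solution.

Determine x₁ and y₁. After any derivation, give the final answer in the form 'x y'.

44 3

√215 = [14; 1,1,1,28, …], period ℓ=4 (even) → k=3
i=0: a=14 ⇒ p=14, q=1
i=1: a=1 ⇒ p=15, q=1
i=2: a=1 ⇒ p=29, q=2
i=3: a=1 ⇒ p=44, q=3
fundamental: x₁=44, y₁=3  (since 1936 − 215·9 = 1)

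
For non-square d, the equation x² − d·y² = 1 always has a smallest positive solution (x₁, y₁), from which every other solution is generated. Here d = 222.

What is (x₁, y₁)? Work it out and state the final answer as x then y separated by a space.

149 10

√222 → a₀=14, period (1,8,1,28); ℓ=4 even so k=3
step 0: (14, 1)  from 14·(1,0) + (0,1)
…
step 2: (134, 9)  from 8·(15,1) + (14,1)
step 3: (149, 10)  from 1·(134,9) + (15,1)
fundamental: x₁=149, y₁=10  (since 22201 − 222·100 = 1)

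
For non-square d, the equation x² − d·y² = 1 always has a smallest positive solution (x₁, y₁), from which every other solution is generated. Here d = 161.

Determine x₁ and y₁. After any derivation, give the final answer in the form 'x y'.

11775 928

√161 = [12; 1,2,4,1,2,1,4,2,1,24, …], period ℓ=10 (even) → k=9
a_0=12:  p_0=12·1+0=12,  q_0=12·0+1=1
a_1=1:  p_1=1·12+1=13,  q_1=1·1+0=1
…
a_4=1:  p_4=1·165+38=203,  q_4=1·13+3=16
a_5=2:  p_5=2·203+165=571,  q_5=2·16+13=45
a_6=1:  p_6=1·571+203=774,  q_6=1·45+16=61
a_7=4:  p_7=4·774+571=3667,  q_7=4·61+45=289
a_8=2:  p_8=2·3667+774=8108,  q_8=2·289+61=639
a_9=1:  p_9=1·8108+3667=11775,  q_9=1·639+289=928
fundamental: x₁=11775, y₁=928  (since 138650625 − 161·861184 = 1)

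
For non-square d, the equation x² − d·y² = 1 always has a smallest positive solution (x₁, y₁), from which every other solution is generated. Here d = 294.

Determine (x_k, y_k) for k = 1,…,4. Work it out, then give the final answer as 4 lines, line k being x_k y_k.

√294 → a₀=17, period (6,1,4,1,6,34); ℓ=6 even so k=5
i=0: a=17 ⇒ p=17, q=1
i=1: a=6 ⇒ p=103, q=6
…
i=4: a=1 ⇒ p=703, q=41
i=5: a=6 ⇒ p=4801, q=280
fundamental: x₁=4801, y₁=280  (since 23049601 − 294·78400 = 1)
k=2:  x_2 = 4801·4801+294·280·280 = 46099201,  y_2 = 4801·280+280·4801 = 2688560
k=3:  x_3 = 4801·46099201+294·280·2688560 = 442644523201,  y_3 = 4801·2688560+280·46099201 = 25815552840
k=4:  x_4 = 4801·442644523201+294·280·25815552840 = 4250272665676801,  y_4 = 4801·25815552840+280·442644523201 = 247880935681120

4801 280
46099201 2688560
442644523201 25815552840
4250272665676801 247880935681120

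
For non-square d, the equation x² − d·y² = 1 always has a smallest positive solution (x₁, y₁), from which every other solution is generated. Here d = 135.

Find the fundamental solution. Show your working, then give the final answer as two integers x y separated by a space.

√135 = [11; 1,1,1,1,1,1,1,22, …], period ℓ=8 (even) → k=7
step 0: (11, 1)  from 11·(1,0) + (0,1)
step 1: (12, 1)  from 1·(11,1) + (1,0)
step 2: (23, 2)  from 1·(12,1) + (11,1)
step 3: (35, 3)  from 1·(23,2) + (12,1)
…
step 5: (93, 8)  from 1·(58,5) + (35,3)
step 6: (151, 13)  from 1·(93,8) + (58,5)
step 7: (244, 21)  from 1·(151,13) + (93,8)
fundamental: x₁=244, y₁=21  (since 59536 − 135·441 = 1)

244 21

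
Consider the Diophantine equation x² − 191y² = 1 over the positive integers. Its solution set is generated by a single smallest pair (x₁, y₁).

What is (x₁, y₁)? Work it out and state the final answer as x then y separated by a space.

√191 = [13; 1,4,1,1,3,…,4,1,26, …], period ℓ=16 (even) → k=15
step 0: (13, 1)  from 13·(1,0) + (0,1)
step 1: (14, 1)  from 1·(13,1) + (1,0)
…
step 4: (152, 11)  from 1·(83,6) + (69,5)
…
step 6: (1230, 89)  from 2·(539,39) + (152,11)
…
step 12: (911765, 65973)  from 1·(704682,50989) + (207083,14984)
…
step 14: (7377553, 533821)  from 4·(1616447,116962) + (911765,65973)
step 15: (8994000, 650783)  from 1·(7377553,533821) + (1616447,116962)
→ (8994000, 650783).  Check: 8994000²=80892036000000, 191·650783²=80892035999999, difference 1.

8994000 650783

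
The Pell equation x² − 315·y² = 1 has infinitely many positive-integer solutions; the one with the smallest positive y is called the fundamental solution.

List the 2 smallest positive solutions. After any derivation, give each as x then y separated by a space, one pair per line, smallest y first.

√315 → a₀=17, period (1,2,1,34); ℓ=4 even so k=3
a_0=17:  p_0=17·1+0=17,  q_0=17·0+1=1
…
a_2=2:  p_2=2·18+17=53,  q_2=2·1+1=3
a_3=1:  p_3=1·53+18=71,  q_3=1·3+1=4
→ (71, 4).  Check: 71²=5041, 315·4²=5040, difference 1.
k=2:  x_2 = 71·71+315·4·4 = 10081,  y_2 = 71·4+4·71 = 568

71 4
10081 568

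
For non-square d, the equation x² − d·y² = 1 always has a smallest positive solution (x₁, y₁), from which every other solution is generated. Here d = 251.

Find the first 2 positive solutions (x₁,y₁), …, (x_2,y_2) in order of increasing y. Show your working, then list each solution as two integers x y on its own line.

3674890 231957
27009633024199 1704832919460

[15; 1,5,2,1,2,…,5,1,30] for √251; ℓ=14 ⇒ convergent index 13
i=0: a=15 ⇒ p=15, q=1
i=1: a=1 ⇒ p=16, q=1
i=2: a=5 ⇒ p=95, q=6
i=3: a=2 ⇒ p=206, q=13
…
i=7: a=15 ⇒ p=29563, q=1866
…
i=9: a=2 ⇒ p=151649, q=9572
…
i=12: a=5 ⇒ p=3097857, q=195535
i=13: a=1 ⇒ p=3674890, q=231957
fundamental: x₁=3674890, y₁=231957  (since 13504816512100 − 251·53804049849 = 1)
(x_2, y_2) = (3674890·3674890 + 251·231957·231957, 3674890·231957 + 231957·3674890) = (27009633024199, 1704832919460)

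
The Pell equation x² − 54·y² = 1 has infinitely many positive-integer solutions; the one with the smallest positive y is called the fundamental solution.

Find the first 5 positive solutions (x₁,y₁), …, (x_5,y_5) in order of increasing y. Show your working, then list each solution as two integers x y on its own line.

485 66
470449 64020
456335045 62099334
442644523201 60236289960
429364731169925 58429139161866

d=54: √d = [7; 2,1,6,1,2,14] (ℓ=6, even), read p_5/q_5
k=0  a_k=7  p_k/q_k = 7/1
k=1  a_k=2  p_k/q_k = 15/2
k=2  a_k=1  p_k/q_k = 22/3
k=3  a_k=6  p_k/q_k = 147/20
k=4  a_k=1  p_k/q_k = 169/23
k=5  a_k=2  p_k/q_k = 485/66
fundamental: x₁=485, y₁=66  (since 235225 − 54·4356 = 1)
(x_2, y_2) = (485·485 + 54·66·66, 485·66 + 66·485) = (470449, 64020)
(x_3, y_3) = (485·470449 + 54·66·64020, 485·64020 + 66·470449) = (456335045, 62099334)
(x_4, y_4) = (485·456335045 + 54·66·62099334, 485·62099334 + 66·456335045) = (442644523201, 60236289960)
(x_5, y_5) = (485·442644523201 + 54·66·60236289960, 485·60236289960 + 66·442644523201) = (429364731169925, 58429139161866)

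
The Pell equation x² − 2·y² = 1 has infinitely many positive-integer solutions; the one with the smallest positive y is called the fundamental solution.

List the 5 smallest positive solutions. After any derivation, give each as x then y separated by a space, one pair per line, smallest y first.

√2 → a₀=1, period (2); ℓ=1 odd so k=1
step 0: (1, 1)  from 1·(1,0) + (0,1)
step 1: (3, 2)  from 2·(1,1) + (1,0)
fundamental: x₁=3, y₁=2  (since 9 − 2·4 = 1)
k=2:  x_2 = 3·3+2·2·2 = 17,  y_2 = 3·2+2·3 = 12
k=3:  x_3 = 3·17+2·2·12 = 99,  y_3 = 3·12+2·17 = 70
k=4:  x_4 = 3·99+2·2·70 = 577,  y_4 = 3·70+2·99 = 408
k=5:  x_5 = 3·577+2·2·408 = 3363,  y_5 = 3·408+2·577 = 2378

3 2
17 12
99 70
577 408
3363 2378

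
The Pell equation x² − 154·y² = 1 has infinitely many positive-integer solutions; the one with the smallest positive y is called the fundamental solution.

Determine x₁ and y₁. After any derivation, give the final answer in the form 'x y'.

21295 1716

[12; 2,2,3,1,2,1,3,2,2,24] for √154; ℓ=10 ⇒ convergent index 9
a_0=12:  p_0=12·1+0=12,  q_0=12·0+1=1
a_1=2:  p_1=2·12+1=25,  q_1=2·1+0=2
…
a_3=3:  p_3=3·62+25=211,  q_3=3·5+2=17
a_4=1:  p_4=1·211+62=273,  q_4=1·17+5=22
…
a_8=2:  p_8=2·3847+1030=8724,  q_8=2·310+83=703
a_9=2:  p_9=2·8724+3847=21295,  q_9=2·703+310=1716
→ (21295, 1716).  Check: 21295²=453477025, 154·1716²=453477024, difference 1.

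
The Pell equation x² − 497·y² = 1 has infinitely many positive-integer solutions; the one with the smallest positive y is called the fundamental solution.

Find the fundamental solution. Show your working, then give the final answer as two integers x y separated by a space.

1201887 53912

d=497: √d = [22; 3,2,2,5,6,5,2,2,3,44] (ℓ=10, even), read p_9/q_9
a_0=22:  p_0=22·1+0=22,  q_0=22·0+1=1
a_1=3:  p_1=3·22+1=67,  q_1=3·1+0=3
a_2=2:  p_2=2·67+22=156,  q_2=2·3+1=7
a_3=2:  p_3=2·156+67=379,  q_3=2·7+3=17
a_4=5:  p_4=5·379+156=2051,  q_4=5·17+7=92
a_5=6:  p_5=6·2051+379=12685,  q_5=6·92+17=569
…
a_7=2:  p_7=2·65476+12685=143637,  q_7=2·2937+569=6443
a_8=2:  p_8=2·143637+65476=352750,  q_8=2·6443+2937=15823
a_9=3:  p_9=3·352750+143637=1201887,  q_9=3·15823+6443=53912
fundamental: x₁=1201887, y₁=53912  (since 1444532360769 − 497·2906503744 = 1)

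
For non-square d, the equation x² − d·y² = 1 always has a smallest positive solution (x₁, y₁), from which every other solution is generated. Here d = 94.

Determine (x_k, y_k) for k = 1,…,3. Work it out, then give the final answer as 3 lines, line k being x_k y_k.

2143295 221064
9187426914049 947610731760
39382732335491159615 4062018686654877336

√94 → a₀=9, period (1,2,3,1,1,…,2,1,18); ℓ=16 even so k=15
a_0=9:  p_0=9·1+0=9,  q_0=9·0+1=1
…
a_2=2:  p_2=2·10+9=29,  q_2=2·1+1=3
a_3=3:  p_3=3·29+10=97,  q_3=3·3+1=10
a_4=1:  p_4=1·97+29=126,  q_4=1·10+3=13
a_5=1:  p_5=1·126+97=223,  q_5=1·13+10=23
…
a_7=1:  p_7=1·1241+223=1464,  q_7=1·128+23=151
a_8=8:  p_8=8·1464+1241=12953,  q_8=8·151+128=1336
a_9=1:  p_9=1·12953+1464=14417,  q_9=1·1336+151=1487
…
a_11=1:  p_11=1·85038+14417=99455,  q_11=1·8771+1487=10258
a_12=1:  p_12=1·99455+85038=184493,  q_12=1·10258+8771=19029
…
a_14=2:  p_14=2·652934+184493=1490361,  q_14=2·67345+19029=153719
a_15=1:  p_15=1·1490361+652934=2143295,  q_15=1·153719+67345=221064
→ (2143295, 221064).  Check: 2143295²=4593713457025, 94·221064²=4593713457024, difference 1.
(x_2, y_2) = (2143295·2143295 + 94·221064·221064, 2143295·221064 + 221064·2143295) = (9187426914049, 947610731760)
(x_3, y_3) = (2143295·9187426914049 + 94·221064·947610731760, 2143295·947610731760 + 221064·9187426914049) = (39382732335491159615, 4062018686654877336)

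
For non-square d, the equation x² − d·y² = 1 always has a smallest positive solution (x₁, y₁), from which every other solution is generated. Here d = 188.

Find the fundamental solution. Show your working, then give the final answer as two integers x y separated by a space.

4607 336

d=188: √d = [13; 1,2,2,6,2,2,1,26] (ℓ=8, even), read p_7/q_7
i=0: a=13 ⇒ p=13, q=1
i=1: a=1 ⇒ p=14, q=1
i=2: a=2 ⇒ p=41, q=3
…
i=4: a=6 ⇒ p=617, q=45
i=5: a=2 ⇒ p=1330, q=97
i=6: a=2 ⇒ p=3277, q=239
i=7: a=1 ⇒ p=4607, q=336
(x₁, y₁) = (4607, 336);  4607² − 188·336² = 1 ✓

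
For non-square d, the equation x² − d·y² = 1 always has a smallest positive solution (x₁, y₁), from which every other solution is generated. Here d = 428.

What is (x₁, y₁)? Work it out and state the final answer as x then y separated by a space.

1850887 89466

√428 → a₀=20, period (1,2,4,1,5,10,5,1,4,2,1,40); ℓ=12 even so k=11
step 0: (20, 1)  from 20·(1,0) + (0,1)
step 1: (21, 1)  from 1·(20,1) + (1,0)
…
step 5: (1924, 93)  from 5·(331,16) + (269,13)
…
step 7: (99779, 4823)  from 5·(19571,946) + (1924,93)
…
step 9: (577179, 27899)  from 4·(119350,5769) + (99779,4823)
step 10: (1273708, 61567)  from 2·(577179,27899) + (119350,5769)
step 11: (1850887, 89466)  from 1·(1273708,61567) + (577179,27899)
→ (1850887, 89466).  Check: 1850887²=3425782686769, 428·89466²=3425782686768, difference 1.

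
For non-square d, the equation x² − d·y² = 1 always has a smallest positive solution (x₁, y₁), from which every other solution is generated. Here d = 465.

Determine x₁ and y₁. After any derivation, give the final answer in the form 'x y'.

15871 736

√465 → a₀=21, period (1,1,3,2,2,2,3,1,1,42); ℓ=10 even so k=9
a_0=21:  p_0=21·1+0=21,  q_0=21·0+1=1
a_1=1:  p_1=1·21+1=22,  q_1=1·1+0=1
…
a_4=2:  p_4=2·151+43=345,  q_4=2·7+2=16
a_5=2:  p_5=2·345+151=841,  q_5=2·16+7=39
a_6=2:  p_6=2·841+345=2027,  q_6=2·39+16=94
…
a_8=1:  p_8=1·6922+2027=8949,  q_8=1·321+94=415
a_9=1:  p_9=1·8949+6922=15871,  q_9=1·415+321=736
fundamental: x₁=15871, y₁=736  (since 251888641 − 465·541696 = 1)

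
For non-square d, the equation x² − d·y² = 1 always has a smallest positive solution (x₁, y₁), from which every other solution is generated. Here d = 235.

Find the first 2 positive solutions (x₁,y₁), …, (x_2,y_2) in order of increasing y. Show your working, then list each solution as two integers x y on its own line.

d=235: √d = [15; 3,30] (ℓ=2, even), read p_1/q_1
k=0  a_k=15  p_k/q_k = 15/1
k=1  a_k=3  p_k/q_k = 46/3
(x₁, y₁) = (46, 3);  46² − 235·3² = 1 ✓
n=2: (46,3)∘(46,3) = (46·46+235·3·3, 46·3+3·46) = (4231,276)

46 3
4231 276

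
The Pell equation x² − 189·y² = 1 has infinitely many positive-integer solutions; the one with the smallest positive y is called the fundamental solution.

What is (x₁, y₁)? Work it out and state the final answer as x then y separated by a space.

55 4

d=189: √d = [13; 1,2,1,26] (ℓ=4, even), read p_3/q_3
k=0  a_k=13  p_k/q_k = 13/1
…
k=2  a_k=2  p_k/q_k = 41/3
k=3  a_k=1  p_k/q_k = 55/4
(x₁, y₁) = (55, 4);  55² − 189·4² = 1 ✓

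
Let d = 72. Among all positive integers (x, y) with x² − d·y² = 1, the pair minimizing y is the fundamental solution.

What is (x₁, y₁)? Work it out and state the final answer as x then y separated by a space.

√72 → a₀=8, period (2,16); ℓ=2 even so k=1
k=0  a_k=8  p_k/q_k = 8/1
k=1  a_k=2  p_k/q_k = 17/2
→ (17, 2).  Check: 17²=289, 72·2²=288, difference 1.

17 2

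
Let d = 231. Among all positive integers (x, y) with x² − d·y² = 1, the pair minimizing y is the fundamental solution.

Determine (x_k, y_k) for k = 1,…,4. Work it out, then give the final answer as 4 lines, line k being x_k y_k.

76 5
11551 760
1755676 115515
266851201 17557520

√231 = [15; 5,30, …], period ℓ=2 (even) → k=1
k=0  a_k=15  p_k/q_k = 15/1
k=1  a_k=5  p_k/q_k = 76/5
(x₁, y₁) = (76, 5);  76² − 231·5² = 1 ✓
(76+5√231)^2 = 11551 + 760√231
(76+5√231)^3 = 1755676 + 115515√231
(76+5√231)^4 = 266851201 + 17557520√231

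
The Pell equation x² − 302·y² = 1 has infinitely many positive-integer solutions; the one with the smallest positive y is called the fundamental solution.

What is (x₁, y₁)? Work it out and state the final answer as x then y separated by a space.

4276623 246092

√302 = [17; 2,1,1,1,4,…,1,2,34, …], period ℓ=16 (even) → k=15
k=0  a_k=17  p_k/q_k = 17/1
…
k=3  a_k=1  p_k/q_k = 87/5
…
k=7  a_k=1  p_k/q_k = 2068/119
k=8  a_k=16  p_k/q_k = 34513/1986
k=9  a_k=1  p_k/q_k = 36581/2105
k=10  a_k=2  p_k/q_k = 107675/6196
…
k=14  a_k=1  p_k/q_k = 1617193/93059
k=15  a_k=2  p_k/q_k = 4276623/246092
(x₁, y₁) = (4276623, 246092);  4276623² − 302·246092² = 1 ✓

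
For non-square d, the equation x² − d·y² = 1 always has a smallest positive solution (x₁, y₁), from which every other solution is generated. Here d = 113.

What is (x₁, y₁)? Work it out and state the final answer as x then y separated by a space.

1204353 113296

[10; 1,1,1,2,2,1,1,1,20] for √113; ℓ=9 ⇒ convergent index 17
a_0=10:  p_0=10·1+0=10,  q_0=10·0+1=1
a_1=1:  p_1=1·10+1=11,  q_1=1·1+0=1
…
a_3=1:  p_3=1·21+11=32,  q_3=1·2+1=3
…
a_6=1:  p_6=1·202+85=287,  q_6=1·19+8=27
…
a_8=1:  p_8=1·489+287=776,  q_8=1·46+27=73
a_9=20:  p_9=20·776+489=16009,  q_9=20·73+46=1506
a_10=1:  p_10=1·16009+776=16785,  q_10=1·1506+73=1579
…
a_12=1:  p_12=1·32794+16785=49579,  q_12=1·3085+1579=4664
…
a_16=1:  p_16=1·445435+313483=758918,  q_16=1·41903+29490=71393
a_17=1:  p_17=1·758918+445435=1204353,  q_17=1·71393+41903=113296
(x₁, y₁) = (1204353, 113296);  1204353² − 113·113296² = 1 ✓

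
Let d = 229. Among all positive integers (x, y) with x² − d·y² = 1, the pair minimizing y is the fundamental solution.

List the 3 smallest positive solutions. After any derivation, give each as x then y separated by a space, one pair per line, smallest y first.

√229 = [15; 7,1,1,7,30, …], period ℓ=5 (odd) → k=9
k=0  a_k=15  p_k/q_k = 15/1
k=1  a_k=7  p_k/q_k = 106/7
k=2  a_k=1  p_k/q_k = 121/8
k=3  a_k=1  p_k/q_k = 227/15
k=4  a_k=7  p_k/q_k = 1710/113
k=5  a_k=30  p_k/q_k = 51527/3405
k=6  a_k=7  p_k/q_k = 362399/23948
k=7  a_k=1  p_k/q_k = 413926/27353
k=8  a_k=1  p_k/q_k = 776325/51301
k=9  a_k=7  p_k/q_k = 5848201/386460
(x₁, y₁) = (5848201, 386460);  5848201² − 229·386460² = 1 ✓
k=2:  x_2 = 5848201·5848201+229·386460·386460 = 68402909872801,  y_2 = 5848201·386460+386460·5848201 = 4520191516920
k=3:  x_3 = 5848201·68402909872801+229·386460·4520191516920 = 800067931842043513801,  y_3 = 5848201·4520191516920+386460·68402909872801 = 52869977098885735380

5848201 386460
68402909872801 4520191516920
800067931842043513801 52869977098885735380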